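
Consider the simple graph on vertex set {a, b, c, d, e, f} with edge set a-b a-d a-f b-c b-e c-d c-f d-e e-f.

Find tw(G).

A width-3 tree decomposition is:
Bags: B1 = {a, c, d, e}  B2 = {a, b, c, e}  B3 = {a, c, e, f}
Tree: B1–B2, B2–B3
Each bag holds 4 vertices, so the decomposition has width 3, which upper-bounds the treewidth. For the lower bound: the 4 vertex sets {a,d}, {b,c}, {e}, {f} are disjoint, each induces a connected subgraph, and every pair is joined by at least one edge of G. Contracting each set to a single vertex therefore yields K_{4} as a minor, and since treewidth is minor-monotone, tw(G) ≥ tw(K_{4}) = 3. The upper and lower bounds meet at 3, so that is the treewidth.

3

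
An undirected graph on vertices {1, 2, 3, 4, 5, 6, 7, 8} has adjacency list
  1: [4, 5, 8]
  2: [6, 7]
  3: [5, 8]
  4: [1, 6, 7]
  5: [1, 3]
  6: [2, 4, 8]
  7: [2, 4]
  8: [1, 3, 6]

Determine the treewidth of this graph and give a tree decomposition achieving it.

Treewidth 2.
One optimal decomposition is:
Bags: B1 = {3, 5, 8}  B2 = {1, 5, 8}  B3 = {1, 6, 8}  B4 = {1, 4, 6}  B5 = {2, 4, 6}  B6 = {2, 4, 7}
Tree: B1–B2, B2–B3, B3–B4, B4–B5, B5–B6

Each bag holds 3 vertices, so the decomposition has width 2, which upper-bounds the treewidth. The edges 3–5–1–8–3 form a cycle, so G is not a tree and its treewidth is at least 2. Combining the bounds, tw(G) = 2.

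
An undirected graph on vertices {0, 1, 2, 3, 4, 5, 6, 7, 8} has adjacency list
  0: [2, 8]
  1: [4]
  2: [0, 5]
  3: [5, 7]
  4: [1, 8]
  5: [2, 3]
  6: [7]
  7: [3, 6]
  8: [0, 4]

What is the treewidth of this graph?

A width-1 tree decomposition is:
Bags: B1 = {6, 7}  B2 = {3, 7}  B3 = {3, 5}  B4 = {2, 5}  B5 = {0, 2}  B6 = {0, 8}  B7 = {4, 8}  B8 = {1, 4}
Tree: B1–B2, B2–B3, B3–B4, B4–B5, B5–B6, B6–B7, B7–B8
The largest bag has 2 vertices, giving width 1; this decomposition certifies tw(G) ≤ 1. G has an edge, so its treewidth is at least 1. Therefore the treewidth is 1.

1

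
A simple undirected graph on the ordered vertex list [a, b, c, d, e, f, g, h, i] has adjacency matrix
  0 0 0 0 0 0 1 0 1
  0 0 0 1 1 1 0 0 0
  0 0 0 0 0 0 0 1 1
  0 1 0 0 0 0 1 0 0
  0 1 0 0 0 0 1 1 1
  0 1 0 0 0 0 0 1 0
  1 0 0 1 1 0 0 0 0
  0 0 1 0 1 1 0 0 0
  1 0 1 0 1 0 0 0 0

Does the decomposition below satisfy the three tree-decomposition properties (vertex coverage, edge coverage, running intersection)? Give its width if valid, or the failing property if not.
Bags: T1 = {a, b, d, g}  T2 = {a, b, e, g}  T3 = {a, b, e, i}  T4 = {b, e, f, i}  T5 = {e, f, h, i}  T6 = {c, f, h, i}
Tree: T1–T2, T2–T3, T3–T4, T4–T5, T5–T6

Yes; width 3.

Vertex coverage: the bags together contain {a, b, c, d, e, f, g, h, i}, the full vertex set. Edge coverage: each edge of G has both endpoints in at least one bag. Running intersection: for every vertex, the bags containing it form a connected subtree. All three properties hold, so this is a valid tree decomposition of width max|bag| − 1 = 3, and hence tw(G) ≤ 3.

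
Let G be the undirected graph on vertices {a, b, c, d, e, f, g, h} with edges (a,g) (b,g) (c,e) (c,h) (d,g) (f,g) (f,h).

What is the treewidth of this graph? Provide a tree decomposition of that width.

Every bag has size at most 2, so the width is 2 − 1 = 1 and tw(G) ≤ 1. Any graph with an edge has treewidth ≥ 1, and G has the edge h–f. Therefore the treewidth is 1.

Treewidth 1.
Bags: B1 = {f, h}  B2 = {c, h}  B3 = {f, g}  B4 = {b, g}  B5 = {d, g}  B6 = {c, e}  B7 = {a, g}
Tree: B1–B2, B1–B3, B3–B4, B4–B5, B2–B6, B4–B7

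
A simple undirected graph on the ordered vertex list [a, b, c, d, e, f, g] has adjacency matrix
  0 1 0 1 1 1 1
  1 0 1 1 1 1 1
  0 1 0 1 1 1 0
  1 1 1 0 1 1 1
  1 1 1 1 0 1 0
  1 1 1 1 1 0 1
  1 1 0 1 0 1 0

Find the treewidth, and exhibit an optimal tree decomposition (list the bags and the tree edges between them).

Treewidth 4.
One such decomposition:
Bags: B1 = {b, c, d, e, f}  B2 = {a, b, d, e, f}  B3 = {a, b, d, f, g}
Tree: B1–B2, B2–B3

The largest bag has 5 vertices, giving width 4; this decomposition certifies tw(G) ≤ 4. For the lower bound, the 5 vertices {a, b, d, f, g} are pairwise adjacent, and any tree decomposition puts a clique entirely inside one bag — forcing width ≥ 4. Therefore the treewidth is 4.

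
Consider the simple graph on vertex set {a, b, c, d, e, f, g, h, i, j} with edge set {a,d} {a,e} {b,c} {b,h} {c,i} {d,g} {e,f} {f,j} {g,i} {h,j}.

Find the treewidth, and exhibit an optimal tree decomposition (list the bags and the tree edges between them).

Each bag holds 3 vertices, so the decomposition has width 2, which upper-bounds the treewidth. Since a–d–g–i–c–b–h–j–f–e–a is a cycle in G, G is not acyclic. Forests are exactly the graphs of treewidth ≤ 1, so tw(G) ≥ 2. Therefore the treewidth is 2.

Treewidth 2.
Bags: B1 = {a, d, g}  B2 = {a, g, i}  B3 = {a, c, i}  B4 = {a, b, c}  B5 = {a, b, h}  B6 = {a, h, j}  B7 = {a, f, j}  B8 = {a, e, f}
Tree: B1–B2, B2–B3, B3–B4, B4–B5, B5–B6, B6–B7, B7–B8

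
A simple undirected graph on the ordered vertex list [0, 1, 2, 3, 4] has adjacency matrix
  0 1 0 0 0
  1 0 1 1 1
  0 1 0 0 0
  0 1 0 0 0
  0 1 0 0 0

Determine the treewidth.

1

A width-1 tree decomposition is:
Bags: B1 = {0, 1}  B2 = {1, 2}  B3 = {1, 3}  B4 = {1, 4}
Tree: B1–B2, B2–B3, B1–B4
Every bag has size at most 2, so the width is 2 − 1 = 1 and tw(G) ≤ 1. Since G has at least one edge (e.g. 1–0), it is not an edgeless graph, so tw(G) ≥ 1. Combining the bounds, tw(G) = 1.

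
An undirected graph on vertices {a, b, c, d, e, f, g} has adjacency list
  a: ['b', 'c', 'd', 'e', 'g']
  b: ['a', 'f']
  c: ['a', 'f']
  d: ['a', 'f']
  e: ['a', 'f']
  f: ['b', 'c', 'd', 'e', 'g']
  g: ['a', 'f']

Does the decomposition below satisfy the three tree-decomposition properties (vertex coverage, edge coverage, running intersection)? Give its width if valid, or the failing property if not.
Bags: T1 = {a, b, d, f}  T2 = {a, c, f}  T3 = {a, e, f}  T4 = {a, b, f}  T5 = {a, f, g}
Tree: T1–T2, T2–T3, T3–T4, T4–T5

A tree decomposition must satisfy three properties: every vertex lies in some bag; for every edge, both endpoints lie together in some bag; and for every vertex, the bags containing it form a connected subtree. Here bags containing vertex b are not connected in the tree, so the decomposition is invalid.

No — bags containing vertex b are not connected in the tree.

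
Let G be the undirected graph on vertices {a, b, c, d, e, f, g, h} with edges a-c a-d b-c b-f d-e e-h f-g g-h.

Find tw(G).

2

A width-2 tree decomposition is:
Bags: B1 = {a, b, c}  B2 = {a, b, f}  B3 = {a, f, g}  B4 = {a, g, h}  B5 = {a, e, h}  B6 = {a, d, e}
Tree: B1–B2, B2–B3, B3–B4, B4–B5, B5–B6
Every bag has size at most 3, so the width is 3 − 1 = 2 and tw(G) ≤ 2. Since a–c–b–f–g–h–e–d–a is a cycle in G, G is not acyclic. Forests are exactly the graphs of treewidth ≤ 1, so tw(G) ≥ 2. Combining the bounds, tw(G) = 2.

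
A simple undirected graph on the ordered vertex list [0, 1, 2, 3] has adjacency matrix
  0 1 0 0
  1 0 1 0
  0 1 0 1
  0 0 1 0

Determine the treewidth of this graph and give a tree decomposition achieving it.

Each bag holds 2 vertices, so the decomposition has width 1, which upper-bounds the treewidth. Any graph with an edge has treewidth ≥ 1, and G has the edge 1–0. The upper and lower bounds meet at 1, so that is the treewidth.

Treewidth 1.
One optimal decomposition is:
Bags: B1 = {0, 1}  B2 = {1, 2}  B3 = {2, 3}
Tree: B1–B2, B2–B3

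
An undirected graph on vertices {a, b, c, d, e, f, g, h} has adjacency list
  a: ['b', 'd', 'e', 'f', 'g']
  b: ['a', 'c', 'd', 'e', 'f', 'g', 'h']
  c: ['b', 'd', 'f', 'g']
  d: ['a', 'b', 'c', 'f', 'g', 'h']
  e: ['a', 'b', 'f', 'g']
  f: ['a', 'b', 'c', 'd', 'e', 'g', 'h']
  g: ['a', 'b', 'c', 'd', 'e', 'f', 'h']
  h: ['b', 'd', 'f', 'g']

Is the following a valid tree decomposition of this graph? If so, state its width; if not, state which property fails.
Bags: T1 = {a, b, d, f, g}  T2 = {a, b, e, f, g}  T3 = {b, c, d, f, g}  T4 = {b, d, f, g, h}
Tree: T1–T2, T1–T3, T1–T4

Yes; width 4.

Vertex coverage: the bags together contain {a, b, c, d, e, f, g, h}, the full vertex set. Edge coverage: each edge of G has both endpoints in at least one bag. Running intersection: for every vertex, the bags containing it form a connected subtree. All three properties hold, so this is a valid tree decomposition of width max|bag| − 1 = 4, and hence tw(G) ≤ 4.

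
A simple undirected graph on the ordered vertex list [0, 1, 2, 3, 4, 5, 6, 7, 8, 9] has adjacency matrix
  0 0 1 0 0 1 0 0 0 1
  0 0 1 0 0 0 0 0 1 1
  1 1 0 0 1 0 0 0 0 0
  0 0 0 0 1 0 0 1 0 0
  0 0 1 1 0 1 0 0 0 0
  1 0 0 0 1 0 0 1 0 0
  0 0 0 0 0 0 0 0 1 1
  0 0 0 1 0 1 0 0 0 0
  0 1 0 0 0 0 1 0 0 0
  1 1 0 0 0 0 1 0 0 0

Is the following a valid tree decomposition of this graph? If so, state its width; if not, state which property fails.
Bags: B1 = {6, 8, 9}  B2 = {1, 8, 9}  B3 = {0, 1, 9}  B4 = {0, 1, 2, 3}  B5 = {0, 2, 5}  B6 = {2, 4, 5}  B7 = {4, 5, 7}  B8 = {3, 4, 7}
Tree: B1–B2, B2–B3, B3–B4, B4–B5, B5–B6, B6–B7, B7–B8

No — bags containing vertex 3 are not connected in the tree.

A tree decomposition must satisfy three properties: every vertex lies in some bag; for every edge, both endpoints lie together in some bag; and for every vertex, the bags containing it form a connected subtree. Here bags containing vertex 3 are not connected in the tree, so the decomposition is invalid.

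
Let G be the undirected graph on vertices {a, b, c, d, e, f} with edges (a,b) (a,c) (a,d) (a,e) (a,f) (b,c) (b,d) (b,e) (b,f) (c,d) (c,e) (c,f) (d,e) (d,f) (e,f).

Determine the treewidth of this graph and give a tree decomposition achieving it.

A single bag containing all 6 vertices is trivially a valid decomposition of width 5. For the lower bound, the 6 vertices {a, b, c, d, e, f} are pairwise adjacent, and any tree decomposition puts a clique entirely inside one bag — forcing width ≥ 5. Therefore the treewidth is 5.

Treewidth 5.
One optimal decomposition is:
Bags: B1 = {a, b, c, d, e, f}
Tree: (single bag)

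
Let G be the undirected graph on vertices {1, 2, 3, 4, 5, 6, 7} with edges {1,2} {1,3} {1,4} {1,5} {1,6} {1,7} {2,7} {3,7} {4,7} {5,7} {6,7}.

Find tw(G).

A width-2 tree decomposition is:
Bags: B1 = {1, 6, 7}  B2 = {1, 2, 7}  B3 = {1, 4, 7}  B4 = {1, 5, 7}  B5 = {1, 3, 7}
Tree: B1–B2, B1–B3, B2–B4, B1–B5
The largest bag has 3 vertices, giving width 2; this decomposition certifies tw(G) ≤ 2. Conversely, {1, 2, 7} is a clique of size 3, and the vertices of any clique must share a bag in every tree decomposition; so some bag has ≥ 3 vertices and tw(G) ≥ 2. The upper and lower bounds meet at 2, so that is the treewidth.

2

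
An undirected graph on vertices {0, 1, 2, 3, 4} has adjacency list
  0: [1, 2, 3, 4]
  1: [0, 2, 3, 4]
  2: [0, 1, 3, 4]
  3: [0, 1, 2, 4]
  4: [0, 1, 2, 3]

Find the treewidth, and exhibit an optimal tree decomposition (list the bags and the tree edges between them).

Treewidth 4.
Bags: B1 = {0, 1, 2, 3, 4}
Tree: (single bag)

With just one bag of size 5, the width is 5 − 1 = 4, so tw(G) ≤ 4. For the lower bound, the 5 vertices {0, 1, 2, 3, 4} are pairwise adjacent, and any tree decomposition puts a clique entirely inside one bag — forcing width ≥ 4. Combining the bounds, tw(G) = 4.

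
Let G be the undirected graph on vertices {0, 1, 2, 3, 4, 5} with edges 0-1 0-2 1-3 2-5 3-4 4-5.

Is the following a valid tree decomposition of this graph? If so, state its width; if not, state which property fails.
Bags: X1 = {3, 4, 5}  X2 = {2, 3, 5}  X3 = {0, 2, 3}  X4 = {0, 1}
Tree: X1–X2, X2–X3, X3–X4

A tree decomposition must satisfy three properties: every vertex lies in some bag; for every edge, both endpoints lie together in some bag; and for every vertex, the bags containing it form a connected subtree. Here edge (3,1) lies in no bag, so the decomposition is invalid.

No — edge (3,1) lies in no bag.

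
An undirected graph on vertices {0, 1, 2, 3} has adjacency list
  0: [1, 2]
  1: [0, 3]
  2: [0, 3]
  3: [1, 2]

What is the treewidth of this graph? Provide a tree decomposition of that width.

Treewidth 2.
Bags: B1 = {0, 1, 3}  B2 = {0, 2, 3}
Tree: B1–B2

The largest bag has 3 vertices, giving width 2; this decomposition certifies tw(G) ≤ 2. The edges 0–1–3–2–0 form a cycle, so G is not a tree and its treewidth is at least 2. Therefore the treewidth is 2.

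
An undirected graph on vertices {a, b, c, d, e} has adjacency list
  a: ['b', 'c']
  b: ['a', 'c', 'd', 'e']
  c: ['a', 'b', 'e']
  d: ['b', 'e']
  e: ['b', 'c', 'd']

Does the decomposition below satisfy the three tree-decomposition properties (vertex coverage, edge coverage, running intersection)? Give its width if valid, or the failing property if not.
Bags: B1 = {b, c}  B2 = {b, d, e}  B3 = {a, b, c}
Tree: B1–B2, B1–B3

A tree decomposition must satisfy three properties: every vertex lies in some bag; for every edge, both endpoints lie together in some bag; and for every vertex, the bags containing it form a connected subtree. Here edge (e,c) lies in no bag, so the decomposition is invalid.

No — edge (e,c) lies in no bag.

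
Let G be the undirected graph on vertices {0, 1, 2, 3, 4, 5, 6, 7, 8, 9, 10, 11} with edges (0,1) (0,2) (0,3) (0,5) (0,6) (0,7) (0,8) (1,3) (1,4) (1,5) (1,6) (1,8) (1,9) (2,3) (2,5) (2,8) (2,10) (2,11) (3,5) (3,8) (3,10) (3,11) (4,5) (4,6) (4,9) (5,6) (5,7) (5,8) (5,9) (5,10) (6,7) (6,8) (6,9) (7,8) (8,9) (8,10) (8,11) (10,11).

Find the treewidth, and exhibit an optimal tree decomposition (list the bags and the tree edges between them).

Every bag has size at most 5, so the width is 5 − 1 = 4 and tw(G) ≤ 4. For the lower bound, the 5 vertices {2, 3, 8, 10, 11} are pairwise adjacent, and any tree decomposition puts a clique entirely inside one bag — forcing width ≥ 4. Hence tw(G) = 4 exactly.

Treewidth 4.
One optimal decomposition is:
Bags: B1 = {1, 5, 6, 8, 9}  B2 = {0, 1, 5, 6, 8}  B3 = {0, 5, 6, 7, 8}  B4 = {0, 1, 3, 5, 8}  B5 = {0, 2, 3, 5, 8}  B6 = {2, 3, 5, 8, 10}  B7 = {2, 3, 8, 10, 11}  B8 = {1, 4, 5, 6, 9}
Tree: B1–B2, B2–B3, B2–B4, B4–B5, B5–B6, B6–B7, B1–B8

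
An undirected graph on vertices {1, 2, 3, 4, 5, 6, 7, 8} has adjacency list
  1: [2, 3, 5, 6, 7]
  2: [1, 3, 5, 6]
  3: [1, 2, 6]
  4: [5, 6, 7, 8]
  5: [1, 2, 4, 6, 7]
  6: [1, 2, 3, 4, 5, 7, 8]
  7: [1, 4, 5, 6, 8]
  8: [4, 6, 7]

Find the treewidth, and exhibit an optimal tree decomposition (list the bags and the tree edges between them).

Treewidth 3.
Bags: B1 = {1, 5, 6, 7}  B2 = {1, 2, 5, 6}  B3 = {4, 5, 6, 7}  B4 = {4, 6, 7, 8}  B5 = {1, 2, 3, 6}
Tree: B1–B2, B1–B3, B3–B4, B2–B5

Every bag has size at most 4, so the width is 4 − 1 = 3 and tw(G) ≤ 3. On the other hand G contains the 4-clique {4, 6, 7, 8}. A clique must lie in a single bag of any decomposition, so no decomposition can have width below 3. Therefore the treewidth is 3.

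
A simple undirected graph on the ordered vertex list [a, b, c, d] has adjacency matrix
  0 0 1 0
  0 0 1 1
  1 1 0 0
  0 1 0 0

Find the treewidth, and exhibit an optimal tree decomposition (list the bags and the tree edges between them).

Treewidth 1.
One such decomposition:
Bags: B1 = {a, c}  B2 = {b, c}  B3 = {b, d}
Tree: B1–B2, B2–B3

Every bag has size at most 2, so the width is 2 − 1 = 1 and tw(G) ≤ 1. G has an edge, so its treewidth is at least 1. Therefore the treewidth is 1.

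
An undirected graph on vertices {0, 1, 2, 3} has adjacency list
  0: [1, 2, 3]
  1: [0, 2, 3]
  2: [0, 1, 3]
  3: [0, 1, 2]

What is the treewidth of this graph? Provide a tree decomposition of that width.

Treewidth 3.
Bags: B1 = {0, 1, 2, 3}
Tree: (single bag)

With just one bag of size 4, the width is 4 − 1 = 3, so tw(G) ≤ 3. For the lower bound, the 4 vertices {0, 1, 2, 3} are pairwise adjacent, and any tree decomposition puts a clique entirely inside one bag — forcing width ≥ 3. Therefore the treewidth is 3.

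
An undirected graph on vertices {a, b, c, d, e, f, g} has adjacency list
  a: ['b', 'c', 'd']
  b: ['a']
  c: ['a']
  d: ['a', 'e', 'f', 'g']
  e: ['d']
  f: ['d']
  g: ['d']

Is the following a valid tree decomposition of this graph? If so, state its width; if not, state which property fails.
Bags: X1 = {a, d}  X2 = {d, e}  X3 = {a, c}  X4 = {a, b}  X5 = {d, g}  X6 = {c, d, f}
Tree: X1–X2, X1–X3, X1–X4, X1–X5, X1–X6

No — bags containing vertex c are not connected in the tree.

A tree decomposition must satisfy three properties: every vertex lies in some bag; for every edge, both endpoints lie together in some bag; and for every vertex, the bags containing it form a connected subtree. Here bags containing vertex c are not connected in the tree, so the decomposition is invalid.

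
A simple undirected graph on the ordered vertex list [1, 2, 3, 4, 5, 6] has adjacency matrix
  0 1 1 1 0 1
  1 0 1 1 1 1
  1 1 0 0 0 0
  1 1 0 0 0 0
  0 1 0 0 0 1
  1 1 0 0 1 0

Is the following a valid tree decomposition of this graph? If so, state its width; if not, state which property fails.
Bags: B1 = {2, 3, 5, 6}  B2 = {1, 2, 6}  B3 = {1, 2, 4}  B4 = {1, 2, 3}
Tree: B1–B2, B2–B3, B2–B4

No — bags containing vertex 3 are not connected in the tree.

A tree decomposition must satisfy three properties: every vertex lies in some bag; for every edge, both endpoints lie together in some bag; and for every vertex, the bags containing it form a connected subtree. Here bags containing vertex 3 are not connected in the tree, so the decomposition is invalid.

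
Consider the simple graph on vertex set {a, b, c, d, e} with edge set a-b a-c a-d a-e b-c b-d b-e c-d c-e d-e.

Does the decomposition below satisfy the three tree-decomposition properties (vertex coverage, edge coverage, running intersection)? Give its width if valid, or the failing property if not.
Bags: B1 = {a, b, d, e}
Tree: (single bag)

No — vertex c appears in no bag.

A tree decomposition must satisfy three properties: every vertex lies in some bag; for every edge, both endpoints lie together in some bag; and for every vertex, the bags containing it form a connected subtree. Here vertex c appears in no bag, so the decomposition is invalid.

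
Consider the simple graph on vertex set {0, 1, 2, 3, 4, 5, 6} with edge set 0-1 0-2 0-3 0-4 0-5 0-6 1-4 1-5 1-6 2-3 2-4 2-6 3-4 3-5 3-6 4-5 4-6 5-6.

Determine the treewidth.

4

A width-4 tree decomposition is:
Bags: B1 = {0, 2, 3, 4, 6}  B2 = {0, 3, 4, 5, 6}  B3 = {0, 1, 4, 5, 6}
Tree: B1–B2, B2–B3
Every bag has size at most 5, so the width is 5 − 1 = 4 and tw(G) ≤ 4. Conversely, {0, 1, 4, 5, 6} is a clique of size 5, and the vertices of any clique must share a bag in every tree decomposition; so some bag has ≥ 5 vertices and tw(G) ≥ 4. Hence tw(G) = 4 exactly.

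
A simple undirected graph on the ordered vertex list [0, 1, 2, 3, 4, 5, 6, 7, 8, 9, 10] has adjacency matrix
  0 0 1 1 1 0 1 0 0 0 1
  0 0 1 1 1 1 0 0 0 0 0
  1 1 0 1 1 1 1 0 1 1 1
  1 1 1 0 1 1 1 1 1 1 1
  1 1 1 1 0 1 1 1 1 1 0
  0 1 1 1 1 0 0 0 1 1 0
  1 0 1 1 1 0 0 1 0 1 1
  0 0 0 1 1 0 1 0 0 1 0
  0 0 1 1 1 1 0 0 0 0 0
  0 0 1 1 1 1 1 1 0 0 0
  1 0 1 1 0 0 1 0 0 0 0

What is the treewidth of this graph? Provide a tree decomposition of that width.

Every bag has size at most 5, so the width is 5 − 1 = 4 and tw(G) ≤ 4. Conversely, {0, 2, 3, 6, 10} is a clique of size 5, and the vertices of any clique must share a bag in every tree decomposition; so some bag has ≥ 5 vertices and tw(G) ≥ 4. The upper and lower bounds meet at 4, so that is the treewidth.

Treewidth 4.
Bags: B1 = {2, 3, 4, 6, 9}  B2 = {3, 4, 6, 7, 9}  B3 = {0, 2, 3, 4, 6}  B4 = {2, 3, 4, 5, 9}  B5 = {1, 2, 3, 4, 5}  B6 = {2, 3, 4, 5, 8}  B7 = {0, 2, 3, 6, 10}
Tree: B1–B2, B1–B3, B1–B4, B4–B5, B5–B6, B3–B7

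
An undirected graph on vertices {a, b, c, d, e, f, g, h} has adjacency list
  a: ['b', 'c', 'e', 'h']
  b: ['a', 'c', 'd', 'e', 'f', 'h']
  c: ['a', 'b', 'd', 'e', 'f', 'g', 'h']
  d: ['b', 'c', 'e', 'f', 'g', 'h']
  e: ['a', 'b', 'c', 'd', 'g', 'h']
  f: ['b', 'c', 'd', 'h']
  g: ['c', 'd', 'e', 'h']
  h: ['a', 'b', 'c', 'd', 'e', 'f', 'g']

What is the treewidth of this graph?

A width-4 tree decomposition is:
Bags: B1 = {a, b, c, e, h}  B2 = {b, c, d, e, h}  B3 = {c, d, e, g, h}  B4 = {b, c, d, f, h}
Tree: B1–B2, B2–B3, B2–B4
Each bag holds 5 vertices, so the decomposition has width 4, which upper-bounds the treewidth. On the other hand G contains the 5-clique {c, d, e, g, h}. A clique must lie in a single bag of any decomposition, so no decomposition can have width below 4. The upper and lower bounds meet at 4, so that is the treewidth.

4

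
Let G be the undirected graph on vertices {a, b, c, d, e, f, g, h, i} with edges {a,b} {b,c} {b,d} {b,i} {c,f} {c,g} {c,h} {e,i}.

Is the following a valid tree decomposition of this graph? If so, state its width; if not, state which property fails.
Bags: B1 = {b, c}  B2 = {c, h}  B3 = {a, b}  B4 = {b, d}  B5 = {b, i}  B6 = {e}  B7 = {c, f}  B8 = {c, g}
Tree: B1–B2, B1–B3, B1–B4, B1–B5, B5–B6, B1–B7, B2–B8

No — edge (i,e) lies in no bag.

A tree decomposition must satisfy three properties: every vertex lies in some bag; for every edge, both endpoints lie together in some bag; and for every vertex, the bags containing it form a connected subtree. Here edge (i,e) lies in no bag, so the decomposition is invalid.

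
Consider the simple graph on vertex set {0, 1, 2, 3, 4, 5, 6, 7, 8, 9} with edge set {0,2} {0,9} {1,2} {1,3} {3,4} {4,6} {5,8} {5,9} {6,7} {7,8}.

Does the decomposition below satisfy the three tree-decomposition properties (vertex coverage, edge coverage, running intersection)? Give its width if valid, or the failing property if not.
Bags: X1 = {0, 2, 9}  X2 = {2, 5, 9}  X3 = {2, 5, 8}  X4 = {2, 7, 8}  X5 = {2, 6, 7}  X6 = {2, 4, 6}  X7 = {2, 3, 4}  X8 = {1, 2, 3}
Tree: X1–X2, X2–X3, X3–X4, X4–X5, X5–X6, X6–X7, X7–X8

Yes; width 2.

Checking the three conditions: (i) the bags cover all of {0, 1, 2, 3, 4, 5, 6, 7, 8, 9}; (ii) for each edge, some bag contains both endpoints; (iii) the bags containing any fixed vertex form a subtree. All hold, so the decomposition is valid with width 3 − 1 = 2.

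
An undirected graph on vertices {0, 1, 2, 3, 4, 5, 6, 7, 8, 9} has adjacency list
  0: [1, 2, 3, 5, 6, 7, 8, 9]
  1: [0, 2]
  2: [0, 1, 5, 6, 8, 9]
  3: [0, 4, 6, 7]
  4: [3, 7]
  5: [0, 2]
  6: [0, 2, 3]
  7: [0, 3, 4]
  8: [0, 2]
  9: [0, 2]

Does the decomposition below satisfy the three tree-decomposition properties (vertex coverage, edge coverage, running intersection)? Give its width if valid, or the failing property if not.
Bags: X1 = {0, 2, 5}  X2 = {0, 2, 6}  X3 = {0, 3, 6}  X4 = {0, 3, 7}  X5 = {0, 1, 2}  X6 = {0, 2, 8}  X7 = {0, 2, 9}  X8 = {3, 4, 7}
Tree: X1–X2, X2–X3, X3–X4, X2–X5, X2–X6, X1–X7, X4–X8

Every vertex of G appears in some bag (union = {0, 1, 2, 3, 4, 5, 6, 7, 8, 9}); every edge is covered by a bag; and for each vertex v the set of bags containing v is connected in the bag tree. The decomposition is therefore valid. The largest bag has 3 vertices, so the width is 2.

Yes; width 2.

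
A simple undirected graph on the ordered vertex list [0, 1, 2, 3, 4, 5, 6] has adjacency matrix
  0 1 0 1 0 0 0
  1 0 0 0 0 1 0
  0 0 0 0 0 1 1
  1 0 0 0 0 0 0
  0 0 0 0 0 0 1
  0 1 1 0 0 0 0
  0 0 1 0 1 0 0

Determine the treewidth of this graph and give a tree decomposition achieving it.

Treewidth 1.
Bags: B1 = {0, 3}  B2 = {0, 1}  B3 = {1, 5}  B4 = {2, 5}  B5 = {2, 6}  B6 = {4, 6}
Tree: B1–B2, B2–B3, B3–B4, B4–B5, B5–B6

Every bag has size at most 2, so the width is 2 − 1 = 1 and tw(G) ≤ 1. Since G has at least one edge (e.g. 3–0), it is not an edgeless graph, so tw(G) ≥ 1. Combining the bounds, tw(G) = 1.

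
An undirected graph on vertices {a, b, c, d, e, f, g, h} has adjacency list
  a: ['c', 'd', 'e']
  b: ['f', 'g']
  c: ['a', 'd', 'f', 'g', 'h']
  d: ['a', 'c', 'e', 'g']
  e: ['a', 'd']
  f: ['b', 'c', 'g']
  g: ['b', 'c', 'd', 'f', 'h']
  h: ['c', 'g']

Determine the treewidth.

2

A width-2 tree decomposition is:
Bags: B1 = {c, d, g}  B2 = {a, c, d}  B3 = {c, g, h}  B4 = {c, f, g}  B5 = {a, d, e}  B6 = {b, f, g}
Tree: B1–B2, B1–B3, B1–B4, B2–B5, B4–B6
Each bag holds 3 vertices, so the decomposition has width 2, which upper-bounds the treewidth. For the lower bound, the 3 vertices {c, d, g} are pairwise adjacent, and any tree decomposition puts a clique entirely inside one bag — forcing width ≥ 2. Hence tw(G) = 2 exactly.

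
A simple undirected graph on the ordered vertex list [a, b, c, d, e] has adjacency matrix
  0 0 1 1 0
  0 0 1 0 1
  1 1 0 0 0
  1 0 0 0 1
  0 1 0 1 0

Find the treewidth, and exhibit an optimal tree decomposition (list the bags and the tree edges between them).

The largest bag has 3 vertices, giving width 2; this decomposition certifies tw(G) ≤ 2. The edges d–e–b–c–a–d form a cycle, so G is not a tree and its treewidth is at least 2. Therefore the treewidth is 2.

Treewidth 2.
One optimal decomposition is:
Bags: B1 = {b, d, e}  B2 = {b, c, d}  B3 = {a, c, d}
Tree: B1–B2, B2–B3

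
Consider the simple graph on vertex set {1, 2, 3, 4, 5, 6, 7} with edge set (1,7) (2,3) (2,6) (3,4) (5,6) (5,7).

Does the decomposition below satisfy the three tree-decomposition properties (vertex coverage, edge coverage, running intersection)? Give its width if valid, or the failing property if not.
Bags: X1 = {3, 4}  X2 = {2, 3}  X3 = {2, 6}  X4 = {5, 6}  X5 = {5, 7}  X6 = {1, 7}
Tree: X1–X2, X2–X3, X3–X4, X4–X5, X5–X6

Yes; width 1.

Every vertex of G appears in some bag (union = {1, 2, 3, 4, 5, 6, 7}); every edge is covered by a bag; and for each vertex v the set of bags containing v is connected in the bag tree. The decomposition is therefore valid. The largest bag has 2 vertices, so the width is 1.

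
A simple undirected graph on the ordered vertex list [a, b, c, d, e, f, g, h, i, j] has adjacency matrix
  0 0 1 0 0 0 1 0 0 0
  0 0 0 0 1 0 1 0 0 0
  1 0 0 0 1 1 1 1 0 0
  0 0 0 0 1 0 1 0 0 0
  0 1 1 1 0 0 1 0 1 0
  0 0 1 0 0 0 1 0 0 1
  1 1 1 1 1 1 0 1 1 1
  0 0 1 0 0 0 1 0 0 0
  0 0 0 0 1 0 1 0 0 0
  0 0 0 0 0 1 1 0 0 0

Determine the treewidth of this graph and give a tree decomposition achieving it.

Treewidth 2.
One such decomposition:
Bags: B1 = {c, g, h}  B2 = {c, e, g}  B3 = {c, f, g}  B4 = {d, e, g}  B5 = {f, g, j}  B6 = {a, c, g}  B7 = {e, g, i}  B8 = {b, e, g}
Tree: B1–B2, B1–B3, B2–B4, B3–B5, B1–B6, B4–B7, B2–B8

Every bag has size at most 3, so the width is 3 − 1 = 2 and tw(G) ≤ 2. On the other hand G contains the 3-clique {d, e, g}. A clique must lie in a single bag of any decomposition, so no decomposition can have width below 2. Combining the bounds, tw(G) = 2.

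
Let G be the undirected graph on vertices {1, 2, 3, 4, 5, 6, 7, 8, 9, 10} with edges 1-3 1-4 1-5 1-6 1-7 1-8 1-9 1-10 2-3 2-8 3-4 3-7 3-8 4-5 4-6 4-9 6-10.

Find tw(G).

A width-2 tree decomposition is:
Bags: B1 = {1, 3, 7}  B2 = {1, 3, 8}  B3 = {2, 3, 8}  B4 = {1, 3, 4}  B5 = {1, 4, 5}  B6 = {1, 4, 6}  B7 = {1, 6, 10}  B8 = {1, 4, 9}
Tree: B1–B2, B2–B3, B2–B4, B4–B5, B5–B6, B6–B7, B6–B8
The largest bag has 3 vertices, giving width 2; this decomposition certifies tw(G) ≤ 2. On the other hand G contains the 3-clique {1, 3, 8}. A clique must lie in a single bag of any decomposition, so no decomposition can have width below 2. Hence tw(G) = 2 exactly.

2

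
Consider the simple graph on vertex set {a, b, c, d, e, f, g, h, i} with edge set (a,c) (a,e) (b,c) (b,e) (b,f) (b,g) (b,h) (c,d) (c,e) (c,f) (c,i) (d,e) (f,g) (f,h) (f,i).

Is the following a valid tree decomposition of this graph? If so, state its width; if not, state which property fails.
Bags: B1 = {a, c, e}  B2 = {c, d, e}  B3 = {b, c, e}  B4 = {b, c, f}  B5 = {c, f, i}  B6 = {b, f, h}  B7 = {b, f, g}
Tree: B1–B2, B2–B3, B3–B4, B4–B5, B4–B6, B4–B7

Yes; width 2.

Checking the three conditions: (i) the bags cover all of {a, b, c, d, e, f, g, h, i}; (ii) for each edge, some bag contains both endpoints; (iii) the bags containing any fixed vertex form a subtree. All hold, so the decomposition is valid with width 3 − 1 = 2.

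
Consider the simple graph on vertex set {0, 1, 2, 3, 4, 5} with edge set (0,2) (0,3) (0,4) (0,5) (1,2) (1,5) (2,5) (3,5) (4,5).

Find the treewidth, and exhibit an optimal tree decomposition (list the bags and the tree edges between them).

Each bag holds 3 vertices, so the decomposition has width 2, which upper-bounds the treewidth. On the other hand G contains the 3-clique {0, 2, 5}. A clique must lie in a single bag of any decomposition, so no decomposition can have width below 2. The upper and lower bounds meet at 2, so that is the treewidth.

Treewidth 2.
One optimal decomposition is:
Bags: B1 = {0, 3, 5}  B2 = {0, 4, 5}  B3 = {0, 2, 5}  B4 = {1, 2, 5}
Tree: B1–B2, B1–B3, B3–B4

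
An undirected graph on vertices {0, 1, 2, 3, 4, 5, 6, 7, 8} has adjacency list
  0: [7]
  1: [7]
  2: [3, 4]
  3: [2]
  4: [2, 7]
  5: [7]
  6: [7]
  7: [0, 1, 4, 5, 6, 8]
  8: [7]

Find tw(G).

A width-1 tree decomposition is:
Bags: B1 = {4, 7}  B2 = {1, 7}  B3 = {7, 8}  B4 = {2, 4}  B5 = {6, 7}  B6 = {2, 3}  B7 = {0, 7}  B8 = {5, 7}
Tree: B1–B2, B2–B3, B1–B4, B3–B5, B4–B6, B3–B7, B3–B8
Each bag holds 2 vertices, so the decomposition has width 1, which upper-bounds the treewidth. Since G has at least one edge (e.g. 7–4), it is not an edgeless graph, so tw(G) ≥ 1. Therefore the treewidth is 1.

1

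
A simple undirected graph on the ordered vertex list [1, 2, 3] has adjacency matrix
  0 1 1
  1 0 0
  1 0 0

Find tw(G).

A width-1 tree decomposition is:
Bags: B1 = {1, 3}  B2 = {1, 2}
Tree: B1–B2
The largest bag has 2 vertices, giving width 1; this decomposition certifies tw(G) ≤ 1. Since G has at least one edge (e.g. 1–3), it is not an edgeless graph, so tw(G) ≥ 1. Therefore the treewidth is 1.

1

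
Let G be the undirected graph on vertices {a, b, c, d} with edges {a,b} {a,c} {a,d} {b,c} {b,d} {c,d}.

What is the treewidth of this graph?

A width-3 tree decomposition is:
Bags: B1 = {a, b, c, d}
Tree: (single bag)
With just one bag of size 4, the width is 4 − 1 = 3, so tw(G) ≤ 3. For the lower bound, the 4 vertices {a, b, c, d} are pairwise adjacent, and any tree decomposition puts a clique entirely inside one bag — forcing width ≥ 3. Combining the bounds, tw(G) = 3.

3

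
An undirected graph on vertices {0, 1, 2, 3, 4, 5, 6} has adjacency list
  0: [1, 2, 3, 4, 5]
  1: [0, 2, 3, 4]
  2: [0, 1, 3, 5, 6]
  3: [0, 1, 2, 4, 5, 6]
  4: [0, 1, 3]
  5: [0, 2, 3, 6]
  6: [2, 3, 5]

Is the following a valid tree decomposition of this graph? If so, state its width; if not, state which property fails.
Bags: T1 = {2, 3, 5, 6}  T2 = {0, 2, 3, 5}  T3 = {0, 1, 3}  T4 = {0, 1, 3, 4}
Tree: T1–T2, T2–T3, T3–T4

A tree decomposition must satisfy three properties: every vertex lies in some bag; for every edge, both endpoints lie together in some bag; and for every vertex, the bags containing it form a connected subtree. Here edge (2,1) lies in no bag, so the decomposition is invalid.

No — edge (2,1) lies in no bag.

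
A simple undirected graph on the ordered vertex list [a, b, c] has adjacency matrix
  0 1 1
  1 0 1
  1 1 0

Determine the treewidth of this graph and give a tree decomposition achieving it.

A single bag containing all 3 vertices is trivially a valid decomposition of width 2. On the other hand G contains the 3-clique {a, b, c}. A clique must lie in a single bag of any decomposition, so no decomposition can have width below 2. Hence tw(G) = 2 exactly.

Treewidth 2.
One optimal decomposition is:
Bags: B1 = {a, b, c}
Tree: (single bag)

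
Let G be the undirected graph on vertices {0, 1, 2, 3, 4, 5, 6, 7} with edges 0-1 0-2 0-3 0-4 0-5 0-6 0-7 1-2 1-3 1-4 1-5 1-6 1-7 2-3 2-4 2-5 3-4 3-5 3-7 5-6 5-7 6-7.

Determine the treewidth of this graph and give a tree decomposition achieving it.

Every bag has size at most 5, so the width is 5 − 1 = 4 and tw(G) ≤ 4. On the other hand G contains the 5-clique {0, 1, 2, 3, 4}. A clique must lie in a single bag of any decomposition, so no decomposition can have width below 4. Hence tw(G) = 4 exactly.

Treewidth 4.
One optimal decomposition is:
Bags: B1 = {0, 1, 2, 3, 4}  B2 = {0, 1, 2, 3, 5}  B3 = {0, 1, 3, 5, 7}  B4 = {0, 1, 5, 6, 7}
Tree: B1–B2, B2–B3, B3–B4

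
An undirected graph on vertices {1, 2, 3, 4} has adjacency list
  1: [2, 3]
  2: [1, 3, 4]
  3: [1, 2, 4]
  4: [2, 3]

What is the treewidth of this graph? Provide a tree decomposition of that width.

Every bag has size at most 3, so the width is 3 − 1 = 2 and tw(G) ≤ 2. On the other hand G contains the 3-clique {1, 2, 3}. A clique must lie in a single bag of any decomposition, so no decomposition can have width below 2. The upper and lower bounds meet at 2, so that is the treewidth.

Treewidth 2.
One such decomposition:
Bags: B1 = {1, 2, 3}  B2 = {2, 3, 4}
Tree: B1–B2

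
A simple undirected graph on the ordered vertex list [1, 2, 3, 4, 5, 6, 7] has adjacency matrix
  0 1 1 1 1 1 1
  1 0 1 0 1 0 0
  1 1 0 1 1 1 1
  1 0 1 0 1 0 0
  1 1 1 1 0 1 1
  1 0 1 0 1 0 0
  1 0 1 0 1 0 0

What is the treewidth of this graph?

3

A width-3 tree decomposition is:
Bags: B1 = {1, 2, 3, 5}  B2 = {1, 3, 4, 5}  B3 = {1, 3, 5, 7}  B4 = {1, 3, 5, 6}
Tree: B1–B2, B2–B3, B3–B4
Every bag has size at most 4, so the width is 4 − 1 = 3 and tw(G) ≤ 3. On the other hand G contains the 4-clique {1, 2, 3, 5}. A clique must lie in a single bag of any decomposition, so no decomposition can have width below 3. Therefore the treewidth is 3.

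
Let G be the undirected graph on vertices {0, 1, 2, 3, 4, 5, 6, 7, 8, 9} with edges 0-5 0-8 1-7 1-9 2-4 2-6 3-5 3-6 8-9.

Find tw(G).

1

A width-1 tree decomposition is:
Bags: B1 = {2, 4}  B2 = {2, 6}  B3 = {3, 6}  B4 = {3, 5}  B5 = {0, 5}  B6 = {0, 8}  B7 = {8, 9}  B8 = {1, 9}  B9 = {1, 7}
Tree: B1–B2, B2–B3, B3–B4, B4–B5, B5–B6, B6–B7, B7–B8, B8–B9
Each bag holds 2 vertices, so the decomposition has width 1, which upper-bounds the treewidth. G has an edge, so its treewidth is at least 1. The upper and lower bounds meet at 1, so that is the treewidth.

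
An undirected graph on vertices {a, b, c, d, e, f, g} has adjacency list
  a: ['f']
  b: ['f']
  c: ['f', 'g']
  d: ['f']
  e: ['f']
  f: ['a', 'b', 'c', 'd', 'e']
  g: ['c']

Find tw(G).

1

A width-1 tree decomposition is:
Bags: B1 = {b, f}  B2 = {c, f}  B3 = {d, f}  B4 = {e, f}  B5 = {a, f}  B6 = {c, g}
Tree: B1–B2, B1–B3, B2–B4, B2–B5, B2–B6
The largest bag has 2 vertices, giving width 1; this decomposition certifies tw(G) ≤ 1. Any graph with an edge has treewidth ≥ 1, and G has the edge b–f. The upper and lower bounds meet at 1, so that is the treewidth.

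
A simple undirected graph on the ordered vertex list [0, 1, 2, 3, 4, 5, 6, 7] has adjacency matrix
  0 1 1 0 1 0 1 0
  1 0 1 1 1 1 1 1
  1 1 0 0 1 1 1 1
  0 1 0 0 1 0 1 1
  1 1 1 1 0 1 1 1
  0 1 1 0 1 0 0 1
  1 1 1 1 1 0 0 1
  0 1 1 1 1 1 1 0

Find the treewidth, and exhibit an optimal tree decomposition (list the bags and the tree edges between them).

Every bag has size at most 5, so the width is 5 − 1 = 4 and tw(G) ≤ 4. For the lower bound, the 5 vertices {1, 2, 4, 5, 7} are pairwise adjacent, and any tree decomposition puts a clique entirely inside one bag — forcing width ≥ 4. Therefore the treewidth is 4.

Treewidth 4.
One such decomposition:
Bags: B1 = {1, 2, 4, 6, 7}  B2 = {0, 1, 2, 4, 6}  B3 = {1, 2, 4, 5, 7}  B4 = {1, 3, 4, 6, 7}
Tree: B1–B2, B1–B3, B1–B4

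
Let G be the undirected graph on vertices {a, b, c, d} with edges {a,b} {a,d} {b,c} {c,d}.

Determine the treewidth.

2

A width-2 tree decomposition is:
Bags: B1 = {a, c, d}  B2 = {a, b, c}
Tree: B1–B2
Every bag has size at most 3, so the width is 3 − 1 = 2 and tw(G) ≤ 2. For the lower bound, G contains the cycle a–d–c–b–a, so G is not a forest; only forests have treewidth ≤ 1, hence tw(G) ≥ 2. The upper and lower bounds meet at 2, so that is the treewidth.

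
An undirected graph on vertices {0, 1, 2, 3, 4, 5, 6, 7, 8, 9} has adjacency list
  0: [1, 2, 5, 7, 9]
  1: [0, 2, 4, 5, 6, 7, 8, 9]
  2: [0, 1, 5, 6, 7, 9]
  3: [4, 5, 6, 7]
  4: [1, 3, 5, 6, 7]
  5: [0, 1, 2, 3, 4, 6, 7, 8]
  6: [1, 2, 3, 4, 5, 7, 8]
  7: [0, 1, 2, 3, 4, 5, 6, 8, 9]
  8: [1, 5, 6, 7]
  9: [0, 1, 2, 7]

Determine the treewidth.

4

A width-4 tree decomposition is:
Bags: B1 = {0, 1, 2, 5, 7}  B2 = {1, 2, 5, 6, 7}  B3 = {1, 4, 5, 6, 7}  B4 = {3, 4, 5, 6, 7}  B5 = {0, 1, 2, 7, 9}  B6 = {1, 5, 6, 7, 8}
Tree: B1–B2, B2–B3, B3–B4, B1–B5, B2–B6
Every bag has size at most 5, so the width is 5 − 1 = 4 and tw(G) ≤ 4. Conversely, {0, 1, 2, 7, 9} is a clique of size 5, and the vertices of any clique must share a bag in every tree decomposition; so some bag has ≥ 5 vertices and tw(G) ≥ 4. Combining the bounds, tw(G) = 4.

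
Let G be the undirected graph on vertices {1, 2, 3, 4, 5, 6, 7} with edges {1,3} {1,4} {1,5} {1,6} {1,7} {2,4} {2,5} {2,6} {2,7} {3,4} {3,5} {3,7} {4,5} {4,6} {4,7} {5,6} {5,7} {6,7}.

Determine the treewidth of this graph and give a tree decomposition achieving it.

Each bag holds 5 vertices, so the decomposition has width 4, which upper-bounds the treewidth. On the other hand G contains the 5-clique {1, 3, 4, 5, 7}. A clique must lie in a single bag of any decomposition, so no decomposition can have width below 4. Hence tw(G) = 4 exactly.

Treewidth 4.
One optimal decomposition is:
Bags: B1 = {1, 4, 5, 6, 7}  B2 = {1, 3, 4, 5, 7}  B3 = {2, 4, 5, 6, 7}
Tree: B1–B2, B1–B3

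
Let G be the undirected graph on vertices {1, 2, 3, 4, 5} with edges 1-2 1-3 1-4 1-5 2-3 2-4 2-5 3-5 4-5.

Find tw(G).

A width-3 tree decomposition is:
Bags: B1 = {1, 2, 4, 5}  B2 = {1, 2, 3, 5}
Tree: B1–B2
Each bag holds 4 vertices, so the decomposition has width 3, which upper-bounds the treewidth. For the lower bound, the 4 vertices {1, 2, 3, 5} are pairwise adjacent, and any tree decomposition puts a clique entirely inside one bag — forcing width ≥ 3. Combining the bounds, tw(G) = 3.

3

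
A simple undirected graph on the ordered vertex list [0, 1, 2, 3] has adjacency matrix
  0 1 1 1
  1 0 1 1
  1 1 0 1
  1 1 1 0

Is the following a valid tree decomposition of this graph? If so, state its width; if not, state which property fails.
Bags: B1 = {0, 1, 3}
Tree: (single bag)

No — vertex 2 appears in no bag.

A tree decomposition must satisfy three properties: every vertex lies in some bag; for every edge, both endpoints lie together in some bag; and for every vertex, the bags containing it form a connected subtree. Here vertex 2 appears in no bag, so the decomposition is invalid.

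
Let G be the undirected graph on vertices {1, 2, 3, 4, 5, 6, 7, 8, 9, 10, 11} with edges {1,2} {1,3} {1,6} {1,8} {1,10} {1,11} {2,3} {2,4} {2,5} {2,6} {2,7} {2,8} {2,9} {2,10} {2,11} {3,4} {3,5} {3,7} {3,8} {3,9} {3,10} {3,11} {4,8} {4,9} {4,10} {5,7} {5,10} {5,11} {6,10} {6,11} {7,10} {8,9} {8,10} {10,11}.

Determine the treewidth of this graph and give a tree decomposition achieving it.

Treewidth 4.
One such decomposition:
Bags: B1 = {1, 2, 6, 10, 11}  B2 = {1, 2, 3, 10, 11}  B3 = {1, 2, 3, 8, 10}  B4 = {2, 3, 5, 10, 11}  B5 = {2, 3, 4, 8, 10}  B6 = {2, 3, 4, 8, 9}  B7 = {2, 3, 5, 7, 10}
Tree: B1–B2, B2–B3, B2–B4, B3–B5, B5–B6, B4–B7

Each bag holds 5 vertices, so the decomposition has width 4, which upper-bounds the treewidth. On the other hand G contains the 5-clique {2, 3, 4, 8, 9}. A clique must lie in a single bag of any decomposition, so no decomposition can have width below 4. Therefore the treewidth is 4.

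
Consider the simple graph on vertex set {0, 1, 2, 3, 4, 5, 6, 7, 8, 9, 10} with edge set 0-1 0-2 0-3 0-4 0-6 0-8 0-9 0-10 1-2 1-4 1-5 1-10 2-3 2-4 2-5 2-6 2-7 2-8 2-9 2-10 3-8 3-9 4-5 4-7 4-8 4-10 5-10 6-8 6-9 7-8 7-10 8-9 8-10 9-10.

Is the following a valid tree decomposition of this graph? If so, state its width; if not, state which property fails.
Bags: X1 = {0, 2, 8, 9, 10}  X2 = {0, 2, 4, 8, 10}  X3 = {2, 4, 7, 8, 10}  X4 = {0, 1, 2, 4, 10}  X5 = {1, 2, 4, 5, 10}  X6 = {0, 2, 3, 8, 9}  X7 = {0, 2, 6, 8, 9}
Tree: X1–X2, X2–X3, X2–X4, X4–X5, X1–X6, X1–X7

Yes; width 4.

Every vertex of G appears in some bag (union = {0, 1, 2, 3, 4, 5, 6, 7, 8, 9, 10}); every edge is covered by a bag; and for each vertex v the set of bags containing v is connected in the bag tree. The decomposition is therefore valid. The largest bag has 5 vertices, so the width is 4.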